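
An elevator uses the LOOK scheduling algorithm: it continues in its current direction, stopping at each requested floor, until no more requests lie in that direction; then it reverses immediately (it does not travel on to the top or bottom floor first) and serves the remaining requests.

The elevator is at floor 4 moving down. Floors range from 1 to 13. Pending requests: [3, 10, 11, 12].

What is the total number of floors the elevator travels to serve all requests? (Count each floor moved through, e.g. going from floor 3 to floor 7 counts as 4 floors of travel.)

Start at floor 4 moving down, LOOK stop order: [3, 10, 11, 12]
  4 → 3: |3-4| = 1, total = 1
  3 → 10: |10-3| = 7, total = 8
  10 → 11: |11-10| = 1, total = 9
  11 → 12: |12-11| = 1, total = 10

Answer: 10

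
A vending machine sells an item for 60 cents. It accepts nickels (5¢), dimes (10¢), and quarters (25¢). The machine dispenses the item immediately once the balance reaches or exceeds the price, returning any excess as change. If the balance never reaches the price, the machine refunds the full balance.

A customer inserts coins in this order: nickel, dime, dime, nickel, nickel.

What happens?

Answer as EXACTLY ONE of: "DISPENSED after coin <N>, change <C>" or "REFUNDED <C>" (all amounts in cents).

Price: 60¢
Coin 1 (nickel, 5¢): balance = 5¢
Coin 2 (dime, 10¢): balance = 15¢
Coin 3 (dime, 10¢): balance = 25¢
Coin 4 (nickel, 5¢): balance = 30¢
Coin 5 (nickel, 5¢): balance = 35¢
All coins inserted, balance 35¢ < price 60¢ → REFUND 35¢

Answer: REFUNDED 35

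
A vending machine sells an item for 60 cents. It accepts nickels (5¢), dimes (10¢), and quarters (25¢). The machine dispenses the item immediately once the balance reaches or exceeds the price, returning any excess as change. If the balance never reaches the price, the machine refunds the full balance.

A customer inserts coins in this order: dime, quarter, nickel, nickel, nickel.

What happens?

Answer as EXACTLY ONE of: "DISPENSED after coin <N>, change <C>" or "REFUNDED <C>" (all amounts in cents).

Answer: REFUNDED 50

Derivation:
Price: 60¢
Coin 1 (dime, 10¢): balance = 10¢
Coin 2 (quarter, 25¢): balance = 35¢
Coin 3 (nickel, 5¢): balance = 40¢
Coin 4 (nickel, 5¢): balance = 45¢
Coin 5 (nickel, 5¢): balance = 50¢
All coins inserted, balance 50¢ < price 60¢ → REFUND 50¢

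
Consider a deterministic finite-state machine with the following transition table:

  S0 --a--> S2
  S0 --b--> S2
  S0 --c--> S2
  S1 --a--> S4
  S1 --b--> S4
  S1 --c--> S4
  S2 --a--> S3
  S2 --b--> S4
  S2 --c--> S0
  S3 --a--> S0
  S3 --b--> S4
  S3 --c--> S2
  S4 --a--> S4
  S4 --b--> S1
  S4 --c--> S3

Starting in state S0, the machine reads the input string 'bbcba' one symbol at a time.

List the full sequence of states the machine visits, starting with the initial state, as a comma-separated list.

Start: S0
  read 'b': S0 --b--> S2
  read 'b': S2 --b--> S4
  read 'c': S4 --c--> S3
  read 'b': S3 --b--> S4
  read 'a': S4 --a--> S4

Answer: S0, S2, S4, S3, S4, S4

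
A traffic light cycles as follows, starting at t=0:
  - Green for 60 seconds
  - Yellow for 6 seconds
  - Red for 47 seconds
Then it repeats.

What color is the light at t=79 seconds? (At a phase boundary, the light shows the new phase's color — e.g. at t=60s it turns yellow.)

Answer: red

Derivation:
Cycle length = 60 + 6 + 47 = 113s
t = 79, phase_t = 79 mod 113 = 79
79 >= 66 → RED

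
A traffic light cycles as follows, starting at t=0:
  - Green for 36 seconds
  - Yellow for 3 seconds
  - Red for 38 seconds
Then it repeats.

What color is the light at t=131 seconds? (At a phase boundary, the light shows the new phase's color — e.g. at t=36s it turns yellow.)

Cycle length = 36 + 3 + 38 = 77s
t = 131, phase_t = 131 mod 77 = 54
54 >= 39 → RED

Answer: red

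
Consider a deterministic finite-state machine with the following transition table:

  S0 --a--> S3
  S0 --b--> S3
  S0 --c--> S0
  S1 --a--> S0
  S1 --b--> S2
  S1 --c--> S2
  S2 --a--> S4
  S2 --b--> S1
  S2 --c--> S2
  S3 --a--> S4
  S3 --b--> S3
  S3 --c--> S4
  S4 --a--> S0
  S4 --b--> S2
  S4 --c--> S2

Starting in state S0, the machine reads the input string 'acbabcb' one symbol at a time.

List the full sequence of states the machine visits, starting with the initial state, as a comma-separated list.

Start: S0
  read 'a': S0 --a--> S3
  read 'c': S3 --c--> S4
  read 'b': S4 --b--> S2
  read 'a': S2 --a--> S4
  read 'b': S4 --b--> S2
  read 'c': S2 --c--> S2
  read 'b': S2 --b--> S1

Answer: S0, S3, S4, S2, S4, S2, S2, S1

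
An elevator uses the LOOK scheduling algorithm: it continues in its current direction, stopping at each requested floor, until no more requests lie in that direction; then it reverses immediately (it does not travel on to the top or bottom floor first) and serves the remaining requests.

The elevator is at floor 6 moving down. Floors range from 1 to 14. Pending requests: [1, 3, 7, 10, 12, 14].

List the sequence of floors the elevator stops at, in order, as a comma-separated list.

Answer: 3, 1, 7, 10, 12, 14

Derivation:
Current: 6, moving DOWN
Serve below first (descending): [3, 1]
Then reverse, serve above (ascending): [7, 10, 12, 14]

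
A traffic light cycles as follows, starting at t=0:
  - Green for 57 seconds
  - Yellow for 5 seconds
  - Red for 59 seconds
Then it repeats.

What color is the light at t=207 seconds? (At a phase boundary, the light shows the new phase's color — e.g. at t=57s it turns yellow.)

Answer: red

Derivation:
Cycle length = 57 + 5 + 59 = 121s
t = 207, phase_t = 207 mod 121 = 86
86 >= 62 → RED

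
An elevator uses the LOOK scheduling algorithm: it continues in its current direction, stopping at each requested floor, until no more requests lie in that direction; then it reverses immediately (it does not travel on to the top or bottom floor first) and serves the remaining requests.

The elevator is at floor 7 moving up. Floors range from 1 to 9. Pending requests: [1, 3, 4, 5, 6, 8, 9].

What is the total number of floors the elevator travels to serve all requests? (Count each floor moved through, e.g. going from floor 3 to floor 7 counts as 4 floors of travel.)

Answer: 10

Derivation:
Start at floor 7 moving up, LOOK stop order: [8, 9, 6, 5, 4, 3, 1]
  7 → 8: |8-7| = 1, total = 1
  8 → 9: |9-8| = 1, total = 2
  9 → 6: |6-9| = 3, total = 5
  6 → 5: |5-6| = 1, total = 6
  5 → 4: |4-5| = 1, total = 7
  4 → 3: |3-4| = 1, total = 8
  3 → 1: |1-3| = 2, total = 10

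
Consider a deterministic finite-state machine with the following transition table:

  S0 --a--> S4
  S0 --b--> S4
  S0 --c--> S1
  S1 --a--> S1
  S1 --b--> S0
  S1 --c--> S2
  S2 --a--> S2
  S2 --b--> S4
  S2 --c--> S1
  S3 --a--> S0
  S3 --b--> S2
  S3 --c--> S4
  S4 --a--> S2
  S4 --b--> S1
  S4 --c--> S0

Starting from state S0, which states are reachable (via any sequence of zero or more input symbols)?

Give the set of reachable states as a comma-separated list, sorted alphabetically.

BFS from S0:
  visit S0: S0--a-->S4 (new), S0--b-->S4 (seen), S0--c-->S1 (new)
  visit S4: S4--a-->S2 (new), S4--b-->S1 (seen), S4--c-->S0 (seen)
  visit S1: S1--a-->S1 (seen), S1--b-->S0 (seen), S1--c-->S2 (seen)
  visit S2: S2--a-->S2 (seen), S2--b-->S4 (seen), S2--c-->S1 (seen)

Answer: S0, S1, S2, S4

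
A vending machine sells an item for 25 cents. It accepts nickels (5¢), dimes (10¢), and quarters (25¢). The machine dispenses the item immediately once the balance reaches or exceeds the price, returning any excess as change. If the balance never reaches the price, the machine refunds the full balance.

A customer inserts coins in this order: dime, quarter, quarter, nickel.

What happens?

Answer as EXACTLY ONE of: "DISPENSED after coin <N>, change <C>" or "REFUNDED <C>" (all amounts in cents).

Price: 25¢
Coin 1 (dime, 10¢): balance = 10¢
Coin 2 (quarter, 25¢): balance = 35¢
  → balance >= price → DISPENSE, change = 35 - 25 = 10¢

Answer: DISPENSED after coin 2, change 10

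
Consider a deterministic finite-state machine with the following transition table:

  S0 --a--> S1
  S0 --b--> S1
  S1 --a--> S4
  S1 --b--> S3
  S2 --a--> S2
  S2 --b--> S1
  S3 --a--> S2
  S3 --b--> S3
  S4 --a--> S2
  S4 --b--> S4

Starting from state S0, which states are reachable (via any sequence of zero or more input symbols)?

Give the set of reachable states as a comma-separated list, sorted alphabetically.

BFS from S0:
  visit S0: S0--a-->S1 (new), S0--b-->S1 (seen)
  visit S1: S1--a-->S4 (new), S1--b-->S3 (new)
  visit S4: S4--a-->S2 (new), S4--b-->S4 (seen)
  visit S3: S3--a-->S2 (seen), S3--b-->S3 (seen)
  visit S2: S2--a-->S2 (seen), S2--b-->S1 (seen)

Answer: S0, S1, S2, S3, S4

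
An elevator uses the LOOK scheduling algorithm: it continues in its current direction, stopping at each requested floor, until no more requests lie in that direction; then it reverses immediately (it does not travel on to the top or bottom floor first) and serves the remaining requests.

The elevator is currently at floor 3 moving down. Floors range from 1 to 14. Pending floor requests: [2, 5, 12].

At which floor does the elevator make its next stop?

Current floor: 3, direction: down
Requests above: [5, 12]
Requests below: [2]
Moving down and requests lie below → nearest below is max([2]) = 2

Answer: 2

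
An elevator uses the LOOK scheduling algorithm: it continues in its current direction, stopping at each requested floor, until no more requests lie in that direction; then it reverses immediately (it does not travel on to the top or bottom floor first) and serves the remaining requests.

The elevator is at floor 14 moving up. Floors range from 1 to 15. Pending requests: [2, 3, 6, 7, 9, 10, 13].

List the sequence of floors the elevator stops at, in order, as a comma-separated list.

Current: 14, moving UP
Serve above first (ascending): []
Then reverse, serve below (descending): [13, 10, 9, 7, 6, 3, 2]

Answer: 13, 10, 9, 7, 6, 3, 2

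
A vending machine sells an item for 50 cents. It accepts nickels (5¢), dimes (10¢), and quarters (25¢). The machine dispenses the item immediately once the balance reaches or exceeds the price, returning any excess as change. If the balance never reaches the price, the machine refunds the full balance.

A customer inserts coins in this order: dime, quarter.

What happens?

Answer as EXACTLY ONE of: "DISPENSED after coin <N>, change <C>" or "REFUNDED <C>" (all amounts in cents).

Price: 50¢
Coin 1 (dime, 10¢): balance = 10¢
Coin 2 (quarter, 25¢): balance = 35¢
All coins inserted, balance 35¢ < price 50¢ → REFUND 35¢

Answer: REFUNDED 35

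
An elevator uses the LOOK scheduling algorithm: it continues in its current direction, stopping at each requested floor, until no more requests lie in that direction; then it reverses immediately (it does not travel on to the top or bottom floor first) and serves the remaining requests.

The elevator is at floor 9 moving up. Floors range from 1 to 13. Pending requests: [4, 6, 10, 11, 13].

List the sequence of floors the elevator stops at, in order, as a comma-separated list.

Current: 9, moving UP
Serve above first (ascending): [10, 11, 13]
Then reverse, serve below (descending): [6, 4]

Answer: 10, 11, 13, 6, 4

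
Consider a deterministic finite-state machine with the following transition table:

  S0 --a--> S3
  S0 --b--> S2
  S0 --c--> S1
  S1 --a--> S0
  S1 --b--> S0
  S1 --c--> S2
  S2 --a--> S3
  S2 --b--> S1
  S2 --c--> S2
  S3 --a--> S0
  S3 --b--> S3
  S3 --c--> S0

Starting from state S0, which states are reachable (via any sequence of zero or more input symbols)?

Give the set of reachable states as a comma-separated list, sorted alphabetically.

BFS from S0:
  visit S0: S0--a-->S3 (new), S0--b-->S2 (new), S0--c-->S1 (new)
  visit S3: S3--a-->S0 (seen), S3--b-->S3 (seen), S3--c-->S0 (seen)
  visit S2: S2--a-->S3 (seen), S2--b-->S1 (seen), S2--c-->S2 (seen)
  visit S1: S1--a-->S0 (seen), S1--b-->S0 (seen), S1--c-->S2 (seen)

Answer: S0, S1, S2, S3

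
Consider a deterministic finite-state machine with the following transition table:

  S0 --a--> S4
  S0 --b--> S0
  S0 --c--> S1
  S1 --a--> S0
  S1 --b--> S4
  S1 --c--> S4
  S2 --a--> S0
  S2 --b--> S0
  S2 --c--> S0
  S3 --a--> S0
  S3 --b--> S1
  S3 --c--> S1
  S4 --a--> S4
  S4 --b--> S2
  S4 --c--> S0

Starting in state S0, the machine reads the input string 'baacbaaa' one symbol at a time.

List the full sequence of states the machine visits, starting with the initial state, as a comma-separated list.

Start: S0
  read 'b': S0 --b--> S0
  read 'a': S0 --a--> S4
  read 'a': S4 --a--> S4
  read 'c': S4 --c--> S0
  read 'b': S0 --b--> S0
  read 'a': S0 --a--> S4
  read 'a': S4 --a--> S4
  read 'a': S4 --a--> S4

Answer: S0, S0, S4, S4, S0, S0, S4, S4, S4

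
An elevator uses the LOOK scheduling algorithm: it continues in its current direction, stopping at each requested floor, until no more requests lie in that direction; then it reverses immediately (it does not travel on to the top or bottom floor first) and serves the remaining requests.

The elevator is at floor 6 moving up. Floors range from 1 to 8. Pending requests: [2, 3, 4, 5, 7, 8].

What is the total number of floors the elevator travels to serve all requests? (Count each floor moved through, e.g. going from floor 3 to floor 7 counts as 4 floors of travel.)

Answer: 8

Derivation:
Start at floor 6 moving up, LOOK stop order: [7, 8, 5, 4, 3, 2]
  6 → 7: |7-6| = 1, total = 1
  7 → 8: |8-7| = 1, total = 2
  8 → 5: |5-8| = 3, total = 5
  5 → 4: |4-5| = 1, total = 6
  4 → 3: |3-4| = 1, total = 7
  3 → 2: |2-3| = 1, total = 8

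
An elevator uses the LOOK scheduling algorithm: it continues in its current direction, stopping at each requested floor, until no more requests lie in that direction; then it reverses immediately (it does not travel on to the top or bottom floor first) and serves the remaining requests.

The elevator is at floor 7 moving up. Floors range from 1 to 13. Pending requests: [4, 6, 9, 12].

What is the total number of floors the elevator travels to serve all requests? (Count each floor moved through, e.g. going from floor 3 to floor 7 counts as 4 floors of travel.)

Start at floor 7 moving up, LOOK stop order: [9, 12, 6, 4]
  7 → 9: |9-7| = 2, total = 2
  9 → 12: |12-9| = 3, total = 5
  12 → 6: |6-12| = 6, total = 11
  6 → 4: |4-6| = 2, total = 13

Answer: 13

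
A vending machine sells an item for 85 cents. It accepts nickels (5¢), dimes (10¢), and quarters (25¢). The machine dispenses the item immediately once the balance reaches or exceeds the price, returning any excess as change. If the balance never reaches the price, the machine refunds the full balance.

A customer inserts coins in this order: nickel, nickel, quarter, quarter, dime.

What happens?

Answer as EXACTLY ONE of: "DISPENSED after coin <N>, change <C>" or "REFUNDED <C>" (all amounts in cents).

Answer: REFUNDED 70

Derivation:
Price: 85¢
Coin 1 (nickel, 5¢): balance = 5¢
Coin 2 (nickel, 5¢): balance = 10¢
Coin 3 (quarter, 25¢): balance = 35¢
Coin 4 (quarter, 25¢): balance = 60¢
Coin 5 (dime, 10¢): balance = 70¢
All coins inserted, balance 70¢ < price 85¢ → REFUND 70¢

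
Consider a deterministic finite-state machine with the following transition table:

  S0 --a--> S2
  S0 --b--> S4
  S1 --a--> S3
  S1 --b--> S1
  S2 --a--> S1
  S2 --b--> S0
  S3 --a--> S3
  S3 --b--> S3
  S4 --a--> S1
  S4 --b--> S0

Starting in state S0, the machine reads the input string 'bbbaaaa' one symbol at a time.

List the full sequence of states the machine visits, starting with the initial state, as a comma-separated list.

Answer: S0, S4, S0, S4, S1, S3, S3, S3

Derivation:
Start: S0
  read 'b': S0 --b--> S4
  read 'b': S4 --b--> S0
  read 'b': S0 --b--> S4
  read 'a': S4 --a--> S1
  read 'a': S1 --a--> S3
  read 'a': S3 --a--> S3
  read 'a': S3 --a--> S3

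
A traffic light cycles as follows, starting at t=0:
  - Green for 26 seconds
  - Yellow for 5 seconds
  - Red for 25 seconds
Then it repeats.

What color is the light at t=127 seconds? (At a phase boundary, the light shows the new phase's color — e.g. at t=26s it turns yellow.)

Answer: green

Derivation:
Cycle length = 26 + 5 + 25 = 56s
t = 127, phase_t = 127 mod 56 = 15
15 < 26 (green end) → GREEN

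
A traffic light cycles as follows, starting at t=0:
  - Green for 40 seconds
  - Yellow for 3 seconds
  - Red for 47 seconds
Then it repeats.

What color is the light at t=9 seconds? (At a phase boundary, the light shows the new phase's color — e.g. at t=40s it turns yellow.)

Answer: green

Derivation:
Cycle length = 40 + 3 + 47 = 90s
t = 9, phase_t = 9 mod 90 = 9
9 < 40 (green end) → GREEN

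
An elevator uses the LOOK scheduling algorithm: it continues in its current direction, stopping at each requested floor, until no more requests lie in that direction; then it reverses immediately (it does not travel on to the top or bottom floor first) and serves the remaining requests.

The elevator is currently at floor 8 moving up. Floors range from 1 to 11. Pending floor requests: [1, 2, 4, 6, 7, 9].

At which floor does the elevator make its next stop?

Answer: 9

Derivation:
Current floor: 8, direction: up
Requests above: [9]
Requests below: [1, 2, 4, 6, 7]
Moving up and requests lie above → nearest above is min([9]) = 9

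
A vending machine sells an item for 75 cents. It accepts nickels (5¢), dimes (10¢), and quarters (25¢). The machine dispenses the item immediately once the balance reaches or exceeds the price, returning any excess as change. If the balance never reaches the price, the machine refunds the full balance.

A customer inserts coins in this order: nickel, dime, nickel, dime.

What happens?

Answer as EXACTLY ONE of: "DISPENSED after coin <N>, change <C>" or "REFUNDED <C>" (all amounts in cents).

Answer: REFUNDED 30

Derivation:
Price: 75¢
Coin 1 (nickel, 5¢): balance = 5¢
Coin 2 (dime, 10¢): balance = 15¢
Coin 3 (nickel, 5¢): balance = 20¢
Coin 4 (dime, 10¢): balance = 30¢
All coins inserted, balance 30¢ < price 75¢ → REFUND 30¢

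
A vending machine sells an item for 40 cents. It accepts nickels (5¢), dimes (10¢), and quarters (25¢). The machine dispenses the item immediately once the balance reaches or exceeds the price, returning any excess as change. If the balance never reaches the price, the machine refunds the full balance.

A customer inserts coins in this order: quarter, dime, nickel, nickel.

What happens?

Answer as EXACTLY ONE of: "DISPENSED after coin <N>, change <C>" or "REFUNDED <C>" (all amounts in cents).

Answer: DISPENSED after coin 3, change 0

Derivation:
Price: 40¢
Coin 1 (quarter, 25¢): balance = 25¢
Coin 2 (dime, 10¢): balance = 35¢
Coin 3 (nickel, 5¢): balance = 40¢
  → balance >= price → DISPENSE, change = 40 - 40 = 0¢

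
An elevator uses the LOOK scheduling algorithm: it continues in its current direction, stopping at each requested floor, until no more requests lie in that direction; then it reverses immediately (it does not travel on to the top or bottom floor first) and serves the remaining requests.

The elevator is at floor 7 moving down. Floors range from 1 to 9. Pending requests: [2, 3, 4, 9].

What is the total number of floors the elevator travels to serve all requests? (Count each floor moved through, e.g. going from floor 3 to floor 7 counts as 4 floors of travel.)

Start at floor 7 moving down, LOOK stop order: [4, 3, 2, 9]
  7 → 4: |4-7| = 3, total = 3
  4 → 3: |3-4| = 1, total = 4
  3 → 2: |2-3| = 1, total = 5
  2 → 9: |9-2| = 7, total = 12

Answer: 12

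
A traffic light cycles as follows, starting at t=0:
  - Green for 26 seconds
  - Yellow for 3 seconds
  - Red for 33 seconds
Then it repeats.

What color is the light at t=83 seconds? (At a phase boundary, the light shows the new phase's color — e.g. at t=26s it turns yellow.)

Cycle length = 26 + 3 + 33 = 62s
t = 83, phase_t = 83 mod 62 = 21
21 < 26 (green end) → GREEN

Answer: green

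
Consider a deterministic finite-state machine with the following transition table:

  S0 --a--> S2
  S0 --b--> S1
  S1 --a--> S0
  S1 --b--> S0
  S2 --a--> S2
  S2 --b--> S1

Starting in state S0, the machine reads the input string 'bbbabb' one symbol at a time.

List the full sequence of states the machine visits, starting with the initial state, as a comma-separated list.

Answer: S0, S1, S0, S1, S0, S1, S0

Derivation:
Start: S0
  read 'b': S0 --b--> S1
  read 'b': S1 --b--> S0
  read 'b': S0 --b--> S1
  read 'a': S1 --a--> S0
  read 'b': S0 --b--> S1
  read 'b': S1 --b--> S0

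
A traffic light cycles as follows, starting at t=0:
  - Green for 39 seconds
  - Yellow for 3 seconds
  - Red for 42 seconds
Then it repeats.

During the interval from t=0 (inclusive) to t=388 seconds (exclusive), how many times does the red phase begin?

Cycle = 39+3+42 = 84s
red phase starts at t = k*84 + 42 for k=0,1,2,...
Need k*84+42 < 388 → k < 4.119
k ∈ {0, ..., 4} → 5 starts

Answer: 5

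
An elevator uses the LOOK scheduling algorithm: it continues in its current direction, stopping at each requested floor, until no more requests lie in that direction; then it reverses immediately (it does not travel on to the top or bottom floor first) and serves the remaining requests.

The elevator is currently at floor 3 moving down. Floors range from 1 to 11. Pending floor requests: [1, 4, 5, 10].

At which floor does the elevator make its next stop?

Answer: 1

Derivation:
Current floor: 3, direction: down
Requests above: [4, 5, 10]
Requests below: [1]
Moving down and requests lie below → nearest below is max([1]) = 1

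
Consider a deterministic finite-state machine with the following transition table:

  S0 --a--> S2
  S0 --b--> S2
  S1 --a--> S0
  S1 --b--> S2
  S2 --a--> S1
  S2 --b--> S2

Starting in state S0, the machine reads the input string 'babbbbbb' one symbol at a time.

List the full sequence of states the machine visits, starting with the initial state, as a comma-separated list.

Start: S0
  read 'b': S0 --b--> S2
  read 'a': S2 --a--> S1
  read 'b': S1 --b--> S2
  read 'b': S2 --b--> S2
  read 'b': S2 --b--> S2
  read 'b': S2 --b--> S2
  read 'b': S2 --b--> S2
  read 'b': S2 --b--> S2

Answer: S0, S2, S1, S2, S2, S2, S2, S2, S2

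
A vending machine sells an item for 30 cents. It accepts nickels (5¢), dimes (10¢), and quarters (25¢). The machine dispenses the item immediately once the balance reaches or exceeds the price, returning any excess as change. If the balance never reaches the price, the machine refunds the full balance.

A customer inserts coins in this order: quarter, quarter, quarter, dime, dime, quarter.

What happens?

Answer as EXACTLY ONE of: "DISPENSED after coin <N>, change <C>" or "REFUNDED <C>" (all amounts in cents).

Price: 30¢
Coin 1 (quarter, 25¢): balance = 25¢
Coin 2 (quarter, 25¢): balance = 50¢
  → balance >= price → DISPENSE, change = 50 - 30 = 20¢

Answer: DISPENSED after coin 2, change 20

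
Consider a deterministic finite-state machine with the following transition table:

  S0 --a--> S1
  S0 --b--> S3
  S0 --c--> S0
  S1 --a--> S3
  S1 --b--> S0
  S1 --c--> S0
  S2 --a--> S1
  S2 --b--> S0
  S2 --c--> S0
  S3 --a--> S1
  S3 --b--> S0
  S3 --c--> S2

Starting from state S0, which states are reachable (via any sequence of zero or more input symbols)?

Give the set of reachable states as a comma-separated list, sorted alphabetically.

Answer: S0, S1, S2, S3

Derivation:
BFS from S0:
  visit S0: S0--a-->S1 (new), S0--b-->S3 (new), S0--c-->S0 (seen)
  visit S1: S1--a-->S3 (seen), S1--b-->S0 (seen), S1--c-->S0 (seen)
  visit S3: S3--a-->S1 (seen), S3--b-->S0 (seen), S3--c-->S2 (new)
  visit S2: S2--a-->S1 (seen), S2--b-->S0 (seen), S2--c-->S0 (seen)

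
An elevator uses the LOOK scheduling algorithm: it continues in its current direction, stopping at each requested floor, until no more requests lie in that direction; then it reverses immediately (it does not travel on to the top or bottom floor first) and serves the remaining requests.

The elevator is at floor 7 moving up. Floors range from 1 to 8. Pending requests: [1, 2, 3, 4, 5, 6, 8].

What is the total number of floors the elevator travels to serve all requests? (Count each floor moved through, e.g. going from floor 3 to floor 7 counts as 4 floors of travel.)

Answer: 8

Derivation:
Start at floor 7 moving up, LOOK stop order: [8, 6, 5, 4, 3, 2, 1]
  7 → 8: |8-7| = 1, total = 1
  8 → 6: |6-8| = 2, total = 3
  6 → 5: |5-6| = 1, total = 4
  5 → 4: |4-5| = 1, total = 5
  4 → 3: |3-4| = 1, total = 6
  3 → 2: |2-3| = 1, total = 7
  2 → 1: |1-2| = 1, total = 8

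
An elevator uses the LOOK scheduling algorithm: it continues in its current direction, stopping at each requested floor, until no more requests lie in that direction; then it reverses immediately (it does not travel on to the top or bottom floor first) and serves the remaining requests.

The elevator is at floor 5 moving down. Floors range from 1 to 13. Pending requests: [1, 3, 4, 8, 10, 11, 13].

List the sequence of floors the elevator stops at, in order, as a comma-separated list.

Answer: 4, 3, 1, 8, 10, 11, 13

Derivation:
Current: 5, moving DOWN
Serve below first (descending): [4, 3, 1]
Then reverse, serve above (ascending): [8, 10, 11, 13]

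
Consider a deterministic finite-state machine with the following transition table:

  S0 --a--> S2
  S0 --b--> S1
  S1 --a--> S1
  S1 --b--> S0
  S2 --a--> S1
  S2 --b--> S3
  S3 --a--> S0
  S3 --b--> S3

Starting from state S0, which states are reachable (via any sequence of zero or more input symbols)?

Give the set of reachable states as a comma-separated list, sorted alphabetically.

BFS from S0:
  visit S0: S0--a-->S2 (new), S0--b-->S1 (new)
  visit S2: S2--a-->S1 (seen), S2--b-->S3 (new)
  visit S1: S1--a-->S1 (seen), S1--b-->S0 (seen)
  visit S3: S3--a-->S0 (seen), S3--b-->S3 (seen)

Answer: S0, S1, S2, S3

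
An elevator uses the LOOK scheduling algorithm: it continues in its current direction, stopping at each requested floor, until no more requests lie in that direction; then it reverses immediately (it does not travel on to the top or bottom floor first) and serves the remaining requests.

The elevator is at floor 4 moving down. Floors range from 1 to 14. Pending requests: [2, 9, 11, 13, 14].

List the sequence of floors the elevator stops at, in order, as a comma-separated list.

Answer: 2, 9, 11, 13, 14

Derivation:
Current: 4, moving DOWN
Serve below first (descending): [2]
Then reverse, serve above (ascending): [9, 11, 13, 14]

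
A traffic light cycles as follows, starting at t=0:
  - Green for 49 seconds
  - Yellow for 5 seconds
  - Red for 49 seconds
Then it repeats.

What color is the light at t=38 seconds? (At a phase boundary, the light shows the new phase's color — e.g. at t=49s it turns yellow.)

Answer: green

Derivation:
Cycle length = 49 + 5 + 49 = 103s
t = 38, phase_t = 38 mod 103 = 38
38 < 49 (green end) → GREEN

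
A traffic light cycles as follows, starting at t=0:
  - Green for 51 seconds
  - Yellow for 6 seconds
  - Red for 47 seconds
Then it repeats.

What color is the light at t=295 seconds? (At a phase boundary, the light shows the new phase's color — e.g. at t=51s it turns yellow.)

Cycle length = 51 + 6 + 47 = 104s
t = 295, phase_t = 295 mod 104 = 87
87 >= 57 → RED

Answer: red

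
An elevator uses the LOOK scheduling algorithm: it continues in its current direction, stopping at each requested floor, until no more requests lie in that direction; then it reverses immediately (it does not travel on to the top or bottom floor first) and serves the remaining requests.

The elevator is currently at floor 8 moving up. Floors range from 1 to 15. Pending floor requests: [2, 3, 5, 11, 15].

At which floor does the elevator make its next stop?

Answer: 11

Derivation:
Current floor: 8, direction: up
Requests above: [11, 15]
Requests below: [2, 3, 5]
Moving up and requests lie above → nearest above is min([11, 15]) = 11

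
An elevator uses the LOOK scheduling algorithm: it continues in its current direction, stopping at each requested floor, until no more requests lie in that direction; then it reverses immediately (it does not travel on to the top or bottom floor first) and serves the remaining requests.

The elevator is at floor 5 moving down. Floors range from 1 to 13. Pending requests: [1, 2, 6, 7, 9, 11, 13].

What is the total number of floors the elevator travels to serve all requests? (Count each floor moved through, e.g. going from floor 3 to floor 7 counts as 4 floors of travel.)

Answer: 16

Derivation:
Start at floor 5 moving down, LOOK stop order: [2, 1, 6, 7, 9, 11, 13]
  5 → 2: |2-5| = 3, total = 3
  2 → 1: |1-2| = 1, total = 4
  1 → 6: |6-1| = 5, total = 9
  6 → 7: |7-6| = 1, total = 10
  7 → 9: |9-7| = 2, total = 12
  9 → 11: |11-9| = 2, total = 14
  11 → 13: |13-11| = 2, total = 16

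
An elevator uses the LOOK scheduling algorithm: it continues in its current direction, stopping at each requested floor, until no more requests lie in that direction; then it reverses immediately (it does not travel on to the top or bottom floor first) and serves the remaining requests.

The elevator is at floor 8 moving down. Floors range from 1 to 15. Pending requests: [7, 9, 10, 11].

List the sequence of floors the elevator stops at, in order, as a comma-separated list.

Answer: 7, 9, 10, 11

Derivation:
Current: 8, moving DOWN
Serve below first (descending): [7]
Then reverse, serve above (ascending): [9, 10, 11]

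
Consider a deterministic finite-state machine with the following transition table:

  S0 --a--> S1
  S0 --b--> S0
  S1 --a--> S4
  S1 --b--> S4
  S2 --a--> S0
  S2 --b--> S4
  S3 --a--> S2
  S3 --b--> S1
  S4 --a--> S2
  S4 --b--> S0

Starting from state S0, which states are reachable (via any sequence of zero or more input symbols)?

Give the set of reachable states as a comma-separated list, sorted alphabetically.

Answer: S0, S1, S2, S4

Derivation:
BFS from S0:
  visit S0: S0--a-->S1 (new), S0--b-->S0 (seen)
  visit S1: S1--a-->S4 (new), S1--b-->S4 (seen)
  visit S4: S4--a-->S2 (new), S4--b-->S0 (seen)
  visit S2: S2--a-->S0 (seen), S2--b-->S4 (seen)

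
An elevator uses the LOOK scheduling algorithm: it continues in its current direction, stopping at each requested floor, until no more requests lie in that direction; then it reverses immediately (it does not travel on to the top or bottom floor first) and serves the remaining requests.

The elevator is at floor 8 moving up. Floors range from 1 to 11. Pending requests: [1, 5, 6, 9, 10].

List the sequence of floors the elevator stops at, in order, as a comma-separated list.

Current: 8, moving UP
Serve above first (ascending): [9, 10]
Then reverse, serve below (descending): [6, 5, 1]

Answer: 9, 10, 6, 5, 1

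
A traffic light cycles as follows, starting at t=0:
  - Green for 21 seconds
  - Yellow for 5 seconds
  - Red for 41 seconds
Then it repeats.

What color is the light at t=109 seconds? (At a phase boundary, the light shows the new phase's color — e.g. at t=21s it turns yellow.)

Cycle length = 21 + 5 + 41 = 67s
t = 109, phase_t = 109 mod 67 = 42
42 >= 26 → RED

Answer: red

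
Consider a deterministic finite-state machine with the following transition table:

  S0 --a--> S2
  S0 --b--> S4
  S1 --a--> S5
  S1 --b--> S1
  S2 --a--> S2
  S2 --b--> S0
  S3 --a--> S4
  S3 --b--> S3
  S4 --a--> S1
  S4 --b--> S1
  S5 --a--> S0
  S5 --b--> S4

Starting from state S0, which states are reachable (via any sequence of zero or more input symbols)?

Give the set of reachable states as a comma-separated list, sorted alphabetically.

Answer: S0, S1, S2, S4, S5

Derivation:
BFS from S0:
  visit S0: S0--a-->S2 (new), S0--b-->S4 (new)
  visit S2: S2--a-->S2 (seen), S2--b-->S0 (seen)
  visit S4: S4--a-->S1 (new), S4--b-->S1 (seen)
  visit S1: S1--a-->S5 (new), S1--b-->S1 (seen)
  visit S5: S5--a-->S0 (seen), S5--b-->S4 (seen)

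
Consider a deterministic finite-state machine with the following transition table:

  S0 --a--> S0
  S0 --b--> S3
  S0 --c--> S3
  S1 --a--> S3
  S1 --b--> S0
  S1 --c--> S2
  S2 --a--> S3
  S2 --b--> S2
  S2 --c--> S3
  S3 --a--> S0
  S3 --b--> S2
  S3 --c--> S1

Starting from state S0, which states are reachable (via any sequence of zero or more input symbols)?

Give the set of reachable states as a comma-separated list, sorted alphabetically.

Answer: S0, S1, S2, S3

Derivation:
BFS from S0:
  visit S0: S0--a-->S0 (seen), S0--b-->S3 (new), S0--c-->S3 (seen)
  visit S3: S3--a-->S0 (seen), S3--b-->S2 (new), S3--c-->S1 (new)
  visit S2: S2--a-->S3 (seen), S2--b-->S2 (seen), S2--c-->S3 (seen)
  visit S1: S1--a-->S3 (seen), S1--b-->S0 (seen), S1--c-->S2 (seen)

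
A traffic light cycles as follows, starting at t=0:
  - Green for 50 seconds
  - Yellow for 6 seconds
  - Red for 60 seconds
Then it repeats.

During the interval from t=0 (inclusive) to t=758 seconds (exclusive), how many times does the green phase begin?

Cycle = 50+6+60 = 116s
green phase starts at t = k*116 + 0 for k=0,1,2,...
Need k*116+0 < 758 → k < 6.534
k ∈ {0, ..., 6} → 7 starts

Answer: 7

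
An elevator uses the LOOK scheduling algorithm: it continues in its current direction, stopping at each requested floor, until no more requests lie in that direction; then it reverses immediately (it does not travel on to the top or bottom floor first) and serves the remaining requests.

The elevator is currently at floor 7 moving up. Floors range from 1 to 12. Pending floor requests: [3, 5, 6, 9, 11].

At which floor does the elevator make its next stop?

Current floor: 7, direction: up
Requests above: [9, 11]
Requests below: [3, 5, 6]
Moving up and requests lie above → nearest above is min([9, 11]) = 9

Answer: 9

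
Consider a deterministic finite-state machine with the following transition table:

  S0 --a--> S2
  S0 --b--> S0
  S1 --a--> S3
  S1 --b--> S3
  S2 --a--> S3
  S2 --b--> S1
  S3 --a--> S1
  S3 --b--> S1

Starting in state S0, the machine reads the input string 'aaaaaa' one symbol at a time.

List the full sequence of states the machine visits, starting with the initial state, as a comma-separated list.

Answer: S0, S2, S3, S1, S3, S1, S3

Derivation:
Start: S0
  read 'a': S0 --a--> S2
  read 'a': S2 --a--> S3
  read 'a': S3 --a--> S1
  read 'a': S1 --a--> S3
  read 'a': S3 --a--> S1
  read 'a': S1 --a--> S3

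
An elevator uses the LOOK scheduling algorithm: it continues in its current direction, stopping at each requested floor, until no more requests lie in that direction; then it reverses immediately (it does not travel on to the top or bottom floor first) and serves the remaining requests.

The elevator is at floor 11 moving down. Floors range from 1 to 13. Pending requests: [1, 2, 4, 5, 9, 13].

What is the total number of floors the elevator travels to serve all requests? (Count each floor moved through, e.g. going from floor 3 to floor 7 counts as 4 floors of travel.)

Answer: 22

Derivation:
Start at floor 11 moving down, LOOK stop order: [9, 5, 4, 2, 1, 13]
  11 → 9: |9-11| = 2, total = 2
  9 → 5: |5-9| = 4, total = 6
  5 → 4: |4-5| = 1, total = 7
  4 → 2: |2-4| = 2, total = 9
  2 → 1: |1-2| = 1, total = 10
  1 → 13: |13-1| = 12, total = 22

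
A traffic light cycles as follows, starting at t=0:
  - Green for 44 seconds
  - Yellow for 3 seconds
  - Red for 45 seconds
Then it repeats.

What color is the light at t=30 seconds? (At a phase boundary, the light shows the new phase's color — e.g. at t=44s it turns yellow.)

Cycle length = 44 + 3 + 45 = 92s
t = 30, phase_t = 30 mod 92 = 30
30 < 44 (green end) → GREEN

Answer: green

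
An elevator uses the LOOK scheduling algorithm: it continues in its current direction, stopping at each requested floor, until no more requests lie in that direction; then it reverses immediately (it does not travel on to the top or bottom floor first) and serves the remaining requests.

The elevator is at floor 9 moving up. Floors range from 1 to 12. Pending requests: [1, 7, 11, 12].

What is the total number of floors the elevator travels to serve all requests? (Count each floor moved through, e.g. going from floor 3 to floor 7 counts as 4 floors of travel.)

Start at floor 9 moving up, LOOK stop order: [11, 12, 7, 1]
  9 → 11: |11-9| = 2, total = 2
  11 → 12: |12-11| = 1, total = 3
  12 → 7: |7-12| = 5, total = 8
  7 → 1: |1-7| = 6, total = 14

Answer: 14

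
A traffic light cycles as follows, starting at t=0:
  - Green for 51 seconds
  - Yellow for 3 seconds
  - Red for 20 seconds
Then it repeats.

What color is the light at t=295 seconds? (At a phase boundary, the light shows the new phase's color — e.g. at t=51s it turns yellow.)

Answer: red

Derivation:
Cycle length = 51 + 3 + 20 = 74s
t = 295, phase_t = 295 mod 74 = 73
73 >= 54 → RED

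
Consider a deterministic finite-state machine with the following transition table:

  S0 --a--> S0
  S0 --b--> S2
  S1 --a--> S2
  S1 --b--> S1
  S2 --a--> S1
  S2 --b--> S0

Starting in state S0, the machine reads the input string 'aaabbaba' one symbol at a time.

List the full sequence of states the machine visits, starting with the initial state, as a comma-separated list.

Start: S0
  read 'a': S0 --a--> S0
  read 'a': S0 --a--> S0
  read 'a': S0 --a--> S0
  read 'b': S0 --b--> S2
  read 'b': S2 --b--> S0
  read 'a': S0 --a--> S0
  read 'b': S0 --b--> S2
  read 'a': S2 --a--> S1

Answer: S0, S0, S0, S0, S2, S0, S0, S2, S1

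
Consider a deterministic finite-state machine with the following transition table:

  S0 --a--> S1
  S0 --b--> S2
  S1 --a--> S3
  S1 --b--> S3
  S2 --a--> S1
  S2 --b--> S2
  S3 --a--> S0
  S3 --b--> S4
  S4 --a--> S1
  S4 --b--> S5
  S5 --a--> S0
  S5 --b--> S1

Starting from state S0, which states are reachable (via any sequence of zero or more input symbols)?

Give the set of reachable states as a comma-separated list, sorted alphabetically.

BFS from S0:
  visit S0: S0--a-->S1 (new), S0--b-->S2 (new)
  visit S1: S1--a-->S3 (new), S1--b-->S3 (seen)
  visit S2: S2--a-->S1 (seen), S2--b-->S2 (seen)
  visit S3: S3--a-->S0 (seen), S3--b-->S4 (new)
  visit S4: S4--a-->S1 (seen), S4--b-->S5 (new)
  visit S5: S5--a-->S0 (seen), S5--b-->S1 (seen)

Answer: S0, S1, S2, S3, S4, S5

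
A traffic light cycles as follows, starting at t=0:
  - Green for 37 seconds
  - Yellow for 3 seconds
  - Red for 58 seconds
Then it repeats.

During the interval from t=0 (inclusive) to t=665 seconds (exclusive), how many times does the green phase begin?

Answer: 7

Derivation:
Cycle = 37+3+58 = 98s
green phase starts at t = k*98 + 0 for k=0,1,2,...
Need k*98+0 < 665 → k < 6.786
k ∈ {0, ..., 6} → 7 starts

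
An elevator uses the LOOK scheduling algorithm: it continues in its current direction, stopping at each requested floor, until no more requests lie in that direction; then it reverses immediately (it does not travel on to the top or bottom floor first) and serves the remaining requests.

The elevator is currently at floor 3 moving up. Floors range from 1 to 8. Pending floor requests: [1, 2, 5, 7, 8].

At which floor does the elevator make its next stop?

Current floor: 3, direction: up
Requests above: [5, 7, 8]
Requests below: [1, 2]
Moving up and requests lie above → nearest above is min([5, 7, 8]) = 5

Answer: 5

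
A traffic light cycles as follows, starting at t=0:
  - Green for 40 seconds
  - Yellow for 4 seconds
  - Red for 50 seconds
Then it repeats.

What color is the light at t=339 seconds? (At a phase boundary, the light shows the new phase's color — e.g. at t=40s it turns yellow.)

Cycle length = 40 + 4 + 50 = 94s
t = 339, phase_t = 339 mod 94 = 57
57 >= 44 → RED

Answer: red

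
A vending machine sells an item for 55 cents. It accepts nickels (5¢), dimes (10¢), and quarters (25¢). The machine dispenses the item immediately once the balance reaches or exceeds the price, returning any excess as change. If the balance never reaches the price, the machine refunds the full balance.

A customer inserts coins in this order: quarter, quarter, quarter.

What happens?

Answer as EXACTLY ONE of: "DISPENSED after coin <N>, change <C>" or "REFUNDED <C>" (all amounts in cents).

Price: 55¢
Coin 1 (quarter, 25¢): balance = 25¢
Coin 2 (quarter, 25¢): balance = 50¢
Coin 3 (quarter, 25¢): balance = 75¢
  → balance >= price → DISPENSE, change = 75 - 55 = 20¢

Answer: DISPENSED after coin 3, change 20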